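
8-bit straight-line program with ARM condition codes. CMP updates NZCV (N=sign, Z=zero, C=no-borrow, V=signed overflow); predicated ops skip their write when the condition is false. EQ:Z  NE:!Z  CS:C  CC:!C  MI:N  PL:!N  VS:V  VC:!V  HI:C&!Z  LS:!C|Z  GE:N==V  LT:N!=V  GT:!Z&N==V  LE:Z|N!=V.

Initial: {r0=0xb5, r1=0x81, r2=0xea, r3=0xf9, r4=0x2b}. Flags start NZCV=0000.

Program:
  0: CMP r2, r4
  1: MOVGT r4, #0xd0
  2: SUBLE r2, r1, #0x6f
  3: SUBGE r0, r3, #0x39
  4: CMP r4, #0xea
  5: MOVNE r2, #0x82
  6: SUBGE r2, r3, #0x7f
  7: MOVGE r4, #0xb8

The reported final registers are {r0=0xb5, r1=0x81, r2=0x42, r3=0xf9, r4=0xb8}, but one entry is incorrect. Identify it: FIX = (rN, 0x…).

FIX = (r2, 0x7a)

0: ✓ CMP  NZCV=1010
1: · MOVGT
2: ✓ SUBLE  r2←0x12
3: · SUBGE
4: ✓ CMP  NZCV=0000
5: ✓ MOVNE  r2←0x82
6: ✓ SUBGE  r2←0x7a
7: ✓ MOVGE  r4←0xb8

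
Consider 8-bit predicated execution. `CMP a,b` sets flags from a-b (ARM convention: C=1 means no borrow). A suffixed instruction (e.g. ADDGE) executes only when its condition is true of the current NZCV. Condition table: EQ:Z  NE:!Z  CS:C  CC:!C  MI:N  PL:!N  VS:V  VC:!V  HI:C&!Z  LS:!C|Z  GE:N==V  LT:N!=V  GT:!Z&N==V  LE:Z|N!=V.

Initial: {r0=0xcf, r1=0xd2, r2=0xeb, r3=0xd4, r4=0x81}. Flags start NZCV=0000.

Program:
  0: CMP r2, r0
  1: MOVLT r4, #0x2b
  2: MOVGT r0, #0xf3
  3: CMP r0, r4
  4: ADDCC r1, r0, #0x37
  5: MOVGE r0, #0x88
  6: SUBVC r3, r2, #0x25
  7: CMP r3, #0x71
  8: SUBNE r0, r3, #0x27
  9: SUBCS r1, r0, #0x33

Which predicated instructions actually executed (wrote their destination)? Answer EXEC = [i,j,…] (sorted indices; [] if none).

0: ✓ CMP  NZCV=0010
1: · MOVLT
2: ✓ MOVGT  r0←0xf3
3: ✓ CMP  NZCV=0010
4: · ADDCC
5: ✓ MOVGE  r0←0x88
6: ✓ SUBVC  r3←0xc6
7: ✓ CMP  NZCV=0011
8: ✓ SUBNE  r0←0x9f
9: ✓ SUBCS  r1←0x6c

EXEC = [2,5,6,8,9]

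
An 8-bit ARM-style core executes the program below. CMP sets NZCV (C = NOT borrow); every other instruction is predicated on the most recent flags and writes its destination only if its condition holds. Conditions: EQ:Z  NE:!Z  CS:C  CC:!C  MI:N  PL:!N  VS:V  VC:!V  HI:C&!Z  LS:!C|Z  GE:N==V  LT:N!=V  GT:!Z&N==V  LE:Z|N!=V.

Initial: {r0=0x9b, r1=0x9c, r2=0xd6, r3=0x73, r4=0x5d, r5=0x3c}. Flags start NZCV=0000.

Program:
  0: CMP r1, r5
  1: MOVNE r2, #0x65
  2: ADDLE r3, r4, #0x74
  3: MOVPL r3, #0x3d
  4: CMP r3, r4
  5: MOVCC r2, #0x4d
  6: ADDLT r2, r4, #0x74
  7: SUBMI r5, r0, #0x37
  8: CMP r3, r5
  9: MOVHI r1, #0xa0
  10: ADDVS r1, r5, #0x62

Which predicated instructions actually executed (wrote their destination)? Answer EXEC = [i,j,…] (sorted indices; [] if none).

0: ✓ CMP  NZCV=0011
1: ✓ MOVNE  r2←0x65
2: ✓ ADDLE  r3←0xd1
3: ✓ MOVPL  r3←0x3d
4: ✓ CMP  NZCV=1000
5: ✓ MOVCC  r2←0x4d
6: ✓ ADDLT  r2←0xd1
7: ✓ SUBMI  r5←0x64
8: ✓ CMP  NZCV=1000
9: · MOVHI
10: · ADDVS

EXEC = [1,2,3,5,6,7]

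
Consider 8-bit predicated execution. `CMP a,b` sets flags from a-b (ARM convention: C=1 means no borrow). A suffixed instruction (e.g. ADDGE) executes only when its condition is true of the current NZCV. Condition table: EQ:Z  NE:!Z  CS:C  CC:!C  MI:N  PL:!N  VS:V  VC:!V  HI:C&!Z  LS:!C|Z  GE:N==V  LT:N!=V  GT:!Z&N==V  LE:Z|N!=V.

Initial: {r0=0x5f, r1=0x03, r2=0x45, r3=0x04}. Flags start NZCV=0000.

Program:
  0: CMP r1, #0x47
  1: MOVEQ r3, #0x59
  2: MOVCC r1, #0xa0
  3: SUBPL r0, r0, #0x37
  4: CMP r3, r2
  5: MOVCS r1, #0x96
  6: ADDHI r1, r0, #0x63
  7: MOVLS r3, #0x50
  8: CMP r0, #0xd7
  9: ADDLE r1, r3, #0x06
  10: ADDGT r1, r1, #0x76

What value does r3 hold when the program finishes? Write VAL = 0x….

0: ✓ CMP  NZCV=1000
1: · MOVEQ
2: ✓ MOVCC  r1←0xa0
3: · SUBPL
4: ✓ CMP  NZCV=1000
5: · MOVCS
6: · ADDHI
7: ✓ MOVLS  r3←0x50
8: ✓ CMP  NZCV=1001
9: · ADDLE
10: ✓ ADDGT  r1←0x16

VAL = 0x50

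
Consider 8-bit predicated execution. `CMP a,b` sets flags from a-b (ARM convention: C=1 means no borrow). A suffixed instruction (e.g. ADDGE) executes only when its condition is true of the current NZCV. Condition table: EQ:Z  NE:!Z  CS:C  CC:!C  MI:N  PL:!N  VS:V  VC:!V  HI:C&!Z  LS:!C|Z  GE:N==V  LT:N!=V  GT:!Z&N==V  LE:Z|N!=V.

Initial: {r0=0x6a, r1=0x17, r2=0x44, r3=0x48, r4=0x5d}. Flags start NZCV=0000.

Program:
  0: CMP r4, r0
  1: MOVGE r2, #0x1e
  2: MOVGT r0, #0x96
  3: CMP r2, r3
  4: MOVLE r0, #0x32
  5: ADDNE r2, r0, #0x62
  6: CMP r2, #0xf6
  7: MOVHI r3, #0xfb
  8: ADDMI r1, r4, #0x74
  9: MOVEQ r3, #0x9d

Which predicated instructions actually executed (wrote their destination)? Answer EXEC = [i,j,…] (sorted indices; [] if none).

EXEC = [4,5,8]

0: ✓ CMP  NZCV=1000
1: · MOVGE
2: · MOVGT
3: ✓ CMP  NZCV=1000
4: ✓ MOVLE  r0←0x32
5: ✓ ADDNE  r2←0x94
6: ✓ CMP  NZCV=1000
7: · MOVHI
8: ✓ ADDMI  r1←0xd1
9: · MOVEQ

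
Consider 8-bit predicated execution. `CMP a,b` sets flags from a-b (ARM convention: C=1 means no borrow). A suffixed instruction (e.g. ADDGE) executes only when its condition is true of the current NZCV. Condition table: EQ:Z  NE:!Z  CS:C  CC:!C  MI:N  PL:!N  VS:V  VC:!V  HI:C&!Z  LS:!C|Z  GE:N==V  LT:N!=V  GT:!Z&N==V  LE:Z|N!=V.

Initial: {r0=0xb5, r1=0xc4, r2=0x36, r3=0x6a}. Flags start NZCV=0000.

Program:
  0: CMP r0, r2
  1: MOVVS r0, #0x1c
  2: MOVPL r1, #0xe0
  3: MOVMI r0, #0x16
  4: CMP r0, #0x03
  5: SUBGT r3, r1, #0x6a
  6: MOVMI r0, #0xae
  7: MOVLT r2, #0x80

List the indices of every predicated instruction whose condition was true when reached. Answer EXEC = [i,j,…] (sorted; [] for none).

EXEC = [1,2,5]

[0] flags=0011 → (cmp)
[1] flags=0011 VS?T → r0=0x1c
[2] flags=0011 PL?T → r1=0xe0
[3] flags=0011 MI?F → skip
[4] flags=0010 → (cmp)
[5] flags=0010 GT?T → r3=0x76
[6] flags=0010 MI?F → skip
[7] flags=0010 LT?F → skip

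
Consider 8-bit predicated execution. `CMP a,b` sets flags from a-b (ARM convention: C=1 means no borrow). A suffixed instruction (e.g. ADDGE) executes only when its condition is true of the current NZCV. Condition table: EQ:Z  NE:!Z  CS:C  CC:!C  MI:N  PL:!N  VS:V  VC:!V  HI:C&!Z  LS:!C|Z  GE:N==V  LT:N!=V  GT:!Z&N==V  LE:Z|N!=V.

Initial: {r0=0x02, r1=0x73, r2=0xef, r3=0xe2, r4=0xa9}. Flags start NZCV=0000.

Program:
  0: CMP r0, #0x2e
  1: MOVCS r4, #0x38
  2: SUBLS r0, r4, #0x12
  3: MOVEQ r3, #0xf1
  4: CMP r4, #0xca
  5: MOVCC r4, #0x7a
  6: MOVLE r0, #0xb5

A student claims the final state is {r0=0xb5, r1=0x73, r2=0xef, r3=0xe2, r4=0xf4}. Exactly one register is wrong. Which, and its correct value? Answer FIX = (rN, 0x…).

FIX = (r4, 0x7a)

[0] flags=1000 → (cmp)
[1] flags=1000 CS?F → skip
[2] flags=1000 LS?T → r0=0x97
[3] flags=1000 EQ?F → skip
[4] flags=1000 → (cmp)
[5] flags=1000 CC?T → r4=0x7a
[6] flags=1000 LE?T → r0=0xb5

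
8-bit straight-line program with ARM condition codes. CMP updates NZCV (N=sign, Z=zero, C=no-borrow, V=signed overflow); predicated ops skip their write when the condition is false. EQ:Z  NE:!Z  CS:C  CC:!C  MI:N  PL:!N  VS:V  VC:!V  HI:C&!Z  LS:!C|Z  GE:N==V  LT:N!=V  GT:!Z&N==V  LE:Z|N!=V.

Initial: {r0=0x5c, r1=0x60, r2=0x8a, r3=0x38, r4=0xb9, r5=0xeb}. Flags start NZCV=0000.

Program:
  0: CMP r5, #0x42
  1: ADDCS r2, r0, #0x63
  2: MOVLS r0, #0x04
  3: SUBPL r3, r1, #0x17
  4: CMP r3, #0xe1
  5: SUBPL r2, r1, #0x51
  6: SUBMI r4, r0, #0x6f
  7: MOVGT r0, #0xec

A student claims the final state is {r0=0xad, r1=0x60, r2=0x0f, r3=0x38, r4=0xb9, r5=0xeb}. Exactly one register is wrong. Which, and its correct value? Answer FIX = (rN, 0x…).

FIX = (r0, 0xec)

[0] flags=1010 → (cmp)
[1] flags=1010 CS?T → r2=0xbf
[2] flags=1010 LS?F → skip
[3] flags=1010 PL?F → skip
[4] flags=0000 → (cmp)
[5] flags=0000 PL?T → r2=0x0f
[6] flags=0000 MI?F → skip
[7] flags=0000 GT?T → r0=0xec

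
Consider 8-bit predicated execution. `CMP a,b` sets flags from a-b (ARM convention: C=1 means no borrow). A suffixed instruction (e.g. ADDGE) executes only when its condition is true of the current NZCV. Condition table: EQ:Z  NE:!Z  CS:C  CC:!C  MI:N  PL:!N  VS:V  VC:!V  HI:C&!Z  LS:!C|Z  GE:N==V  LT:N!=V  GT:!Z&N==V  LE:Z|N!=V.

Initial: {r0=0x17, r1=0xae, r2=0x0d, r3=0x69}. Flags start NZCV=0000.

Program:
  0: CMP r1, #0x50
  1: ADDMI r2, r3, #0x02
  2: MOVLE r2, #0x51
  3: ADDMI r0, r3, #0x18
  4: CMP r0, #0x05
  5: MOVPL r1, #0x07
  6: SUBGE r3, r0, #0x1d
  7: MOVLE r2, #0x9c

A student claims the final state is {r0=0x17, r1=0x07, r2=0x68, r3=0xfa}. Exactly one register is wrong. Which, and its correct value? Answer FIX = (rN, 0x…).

FIX = (r2, 0x51)

[0] flags=0011 → (cmp)
[1] flags=0011 MI?F → skip
[2] flags=0011 LE?T → r2=0x51
[3] flags=0011 MI?F → skip
[4] flags=0010 → (cmp)
[5] flags=0010 PL?T → r1=0x07
[6] flags=0010 GE?T → r3=0xfa
[7] flags=0010 LE?F → skip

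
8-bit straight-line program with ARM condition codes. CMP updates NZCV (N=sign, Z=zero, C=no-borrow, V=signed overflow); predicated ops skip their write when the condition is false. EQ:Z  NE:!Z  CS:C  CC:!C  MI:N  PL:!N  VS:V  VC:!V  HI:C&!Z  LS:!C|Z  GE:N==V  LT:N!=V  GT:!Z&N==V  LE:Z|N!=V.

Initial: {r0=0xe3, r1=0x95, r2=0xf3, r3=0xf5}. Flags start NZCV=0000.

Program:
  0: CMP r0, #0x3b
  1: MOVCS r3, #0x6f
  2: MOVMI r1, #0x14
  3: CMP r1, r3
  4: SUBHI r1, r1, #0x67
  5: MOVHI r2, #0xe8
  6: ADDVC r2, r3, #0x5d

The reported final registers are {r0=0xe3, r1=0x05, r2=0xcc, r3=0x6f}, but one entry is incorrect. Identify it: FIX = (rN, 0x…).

FIX = (r1, 0x14)

[0] flags=1010 → (cmp)
[1] flags=1010 CS?T → r3=0x6f
[2] flags=1010 MI?T → r1=0x14
[3] flags=1000 → (cmp)
[4] flags=1000 HI?F → skip
[5] flags=1000 HI?F → skip
[6] flags=1000 VC?T → r2=0xcc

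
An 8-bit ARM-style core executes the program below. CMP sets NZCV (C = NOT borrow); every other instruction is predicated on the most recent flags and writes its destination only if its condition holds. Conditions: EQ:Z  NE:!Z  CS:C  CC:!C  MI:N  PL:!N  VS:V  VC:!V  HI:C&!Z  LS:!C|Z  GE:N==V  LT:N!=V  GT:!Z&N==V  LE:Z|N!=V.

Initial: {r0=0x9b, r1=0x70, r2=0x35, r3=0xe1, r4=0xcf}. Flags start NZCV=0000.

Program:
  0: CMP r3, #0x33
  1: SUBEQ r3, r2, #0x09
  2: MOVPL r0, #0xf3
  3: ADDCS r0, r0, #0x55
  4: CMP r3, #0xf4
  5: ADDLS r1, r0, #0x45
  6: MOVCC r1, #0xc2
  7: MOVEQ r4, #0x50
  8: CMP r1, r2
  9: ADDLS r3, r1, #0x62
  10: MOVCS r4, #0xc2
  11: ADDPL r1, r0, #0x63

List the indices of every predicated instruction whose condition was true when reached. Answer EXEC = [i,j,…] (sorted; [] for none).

0: ✓ CMP  NZCV=1010
1: · SUBEQ
2: · MOVPL
3: ✓ ADDCS  r0←0xf0
4: ✓ CMP  NZCV=1000
5: ✓ ADDLS  r1←0x35
6: ✓ MOVCC  r1←0xc2
7: · MOVEQ
8: ✓ CMP  NZCV=1010
9: · ADDLS
10: ✓ MOVCS  r4←0xc2
11: · ADDPL

EXEC = [3,5,6,10]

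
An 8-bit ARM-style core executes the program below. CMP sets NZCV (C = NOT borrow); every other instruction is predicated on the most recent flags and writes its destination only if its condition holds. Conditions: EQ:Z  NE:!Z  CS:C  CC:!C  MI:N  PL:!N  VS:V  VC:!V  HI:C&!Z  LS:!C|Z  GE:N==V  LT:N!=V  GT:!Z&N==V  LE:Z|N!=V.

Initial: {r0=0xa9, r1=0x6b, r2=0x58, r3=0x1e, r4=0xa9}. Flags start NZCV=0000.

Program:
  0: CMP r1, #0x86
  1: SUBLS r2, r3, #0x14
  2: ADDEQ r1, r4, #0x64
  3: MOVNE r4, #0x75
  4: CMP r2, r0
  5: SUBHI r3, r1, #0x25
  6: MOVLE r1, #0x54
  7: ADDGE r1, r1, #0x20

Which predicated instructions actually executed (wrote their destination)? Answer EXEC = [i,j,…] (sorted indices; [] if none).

EXEC = [1,3,7]

[0] flags=1001 → (cmp)
[1] flags=1001 LS?T → r2=0x0a
[2] flags=1001 EQ?F → skip
[3] flags=1001 NE?T → r4=0x75
[4] flags=0000 → (cmp)
[5] flags=0000 HI?F → skip
[6] flags=0000 LE?F → skip
[7] flags=0000 GE?T → r1=0x8b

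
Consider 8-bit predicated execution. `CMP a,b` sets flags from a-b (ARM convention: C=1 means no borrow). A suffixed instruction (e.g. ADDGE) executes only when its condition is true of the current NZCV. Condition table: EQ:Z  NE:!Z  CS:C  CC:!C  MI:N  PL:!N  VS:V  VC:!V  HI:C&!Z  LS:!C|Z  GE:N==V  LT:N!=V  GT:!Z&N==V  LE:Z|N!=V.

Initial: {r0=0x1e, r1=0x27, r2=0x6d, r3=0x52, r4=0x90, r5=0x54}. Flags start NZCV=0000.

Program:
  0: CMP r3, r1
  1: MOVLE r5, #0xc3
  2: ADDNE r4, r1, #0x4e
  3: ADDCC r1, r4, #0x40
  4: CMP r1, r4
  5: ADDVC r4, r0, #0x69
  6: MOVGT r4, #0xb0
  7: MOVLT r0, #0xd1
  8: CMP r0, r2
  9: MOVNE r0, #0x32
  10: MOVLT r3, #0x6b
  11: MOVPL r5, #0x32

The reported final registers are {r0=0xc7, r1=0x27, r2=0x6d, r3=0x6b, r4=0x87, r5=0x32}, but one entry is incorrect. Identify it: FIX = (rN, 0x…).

FIX = (r0, 0x32)

[0] flags=0010 → (cmp)
[1] flags=0010 LE?F → skip
[2] flags=0010 NE?T → r4=0x75
[3] flags=0010 CC?F → skip
[4] flags=1000 → (cmp)
[5] flags=1000 VC?T → r4=0x87
[6] flags=1000 GT?F → skip
[7] flags=1000 LT?T → r0=0xd1
[8] flags=0011 → (cmp)
[9] flags=0011 NE?T → r0=0x32
[10] flags=0011 LT?T → r3=0x6b
[11] flags=0011 PL?T → r5=0x32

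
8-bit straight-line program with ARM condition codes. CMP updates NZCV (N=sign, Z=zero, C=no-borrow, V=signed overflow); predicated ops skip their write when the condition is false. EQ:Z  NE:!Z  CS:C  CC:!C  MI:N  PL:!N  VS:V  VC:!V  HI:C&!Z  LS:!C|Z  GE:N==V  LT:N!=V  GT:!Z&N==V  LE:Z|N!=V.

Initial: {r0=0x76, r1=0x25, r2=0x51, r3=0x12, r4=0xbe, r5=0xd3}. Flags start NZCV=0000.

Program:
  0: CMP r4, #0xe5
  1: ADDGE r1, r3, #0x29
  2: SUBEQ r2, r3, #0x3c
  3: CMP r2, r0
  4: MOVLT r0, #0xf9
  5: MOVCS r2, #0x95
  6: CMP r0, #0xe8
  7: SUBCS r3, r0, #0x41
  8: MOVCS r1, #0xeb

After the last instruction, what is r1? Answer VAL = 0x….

[0] flags=1000 → (cmp)
[1] flags=1000 GE?F → skip
[2] flags=1000 EQ?F → skip
[3] flags=1000 → (cmp)
[4] flags=1000 LT?T → r0=0xf9
[5] flags=1000 CS?F → skip
[6] flags=0010 → (cmp)
[7] flags=0010 CS?T → r3=0xb8
[8] flags=0010 CS?T → r1=0xeb

VAL = 0xeb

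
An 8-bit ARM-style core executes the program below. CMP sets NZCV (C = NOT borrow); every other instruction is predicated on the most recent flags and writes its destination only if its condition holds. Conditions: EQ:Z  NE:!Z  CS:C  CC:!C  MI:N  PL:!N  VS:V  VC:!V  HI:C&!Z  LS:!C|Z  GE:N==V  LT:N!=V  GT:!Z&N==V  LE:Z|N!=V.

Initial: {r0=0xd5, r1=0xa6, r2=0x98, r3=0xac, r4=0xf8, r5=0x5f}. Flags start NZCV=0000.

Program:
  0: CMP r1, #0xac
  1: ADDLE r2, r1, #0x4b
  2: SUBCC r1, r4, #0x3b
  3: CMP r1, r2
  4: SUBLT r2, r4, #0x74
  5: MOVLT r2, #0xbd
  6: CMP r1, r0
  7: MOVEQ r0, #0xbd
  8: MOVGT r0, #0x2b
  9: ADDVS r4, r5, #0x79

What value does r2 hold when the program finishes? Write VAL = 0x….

[0] flags=1000 → (cmp)
[1] flags=1000 LE?T → r2=0xf1
[2] flags=1000 CC?T → r1=0xbd
[3] flags=1000 → (cmp)
[4] flags=1000 LT?T → r2=0x84
[5] flags=1000 LT?T → r2=0xbd
[6] flags=1000 → (cmp)
[7] flags=1000 EQ?F → skip
[8] flags=1000 GT?F → skip
[9] flags=1000 VS?F → skip

VAL = 0xbd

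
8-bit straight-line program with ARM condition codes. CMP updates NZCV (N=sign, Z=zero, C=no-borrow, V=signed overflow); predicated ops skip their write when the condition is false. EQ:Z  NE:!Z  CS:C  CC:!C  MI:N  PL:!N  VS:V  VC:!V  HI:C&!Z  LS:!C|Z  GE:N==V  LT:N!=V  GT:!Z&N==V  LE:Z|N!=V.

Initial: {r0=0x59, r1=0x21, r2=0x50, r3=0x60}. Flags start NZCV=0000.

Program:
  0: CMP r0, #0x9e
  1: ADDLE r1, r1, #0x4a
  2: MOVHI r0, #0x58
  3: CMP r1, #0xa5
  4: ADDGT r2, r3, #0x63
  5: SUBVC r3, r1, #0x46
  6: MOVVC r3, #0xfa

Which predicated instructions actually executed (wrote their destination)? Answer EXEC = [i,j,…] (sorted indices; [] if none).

0: ✓ CMP  NZCV=1001
1: · ADDLE
2: · MOVHI
3: ✓ CMP  NZCV=0000
4: ✓ ADDGT  r2←0xc3
5: ✓ SUBVC  r3←0xdb
6: ✓ MOVVC  r3←0xfa

EXEC = [4,5,6]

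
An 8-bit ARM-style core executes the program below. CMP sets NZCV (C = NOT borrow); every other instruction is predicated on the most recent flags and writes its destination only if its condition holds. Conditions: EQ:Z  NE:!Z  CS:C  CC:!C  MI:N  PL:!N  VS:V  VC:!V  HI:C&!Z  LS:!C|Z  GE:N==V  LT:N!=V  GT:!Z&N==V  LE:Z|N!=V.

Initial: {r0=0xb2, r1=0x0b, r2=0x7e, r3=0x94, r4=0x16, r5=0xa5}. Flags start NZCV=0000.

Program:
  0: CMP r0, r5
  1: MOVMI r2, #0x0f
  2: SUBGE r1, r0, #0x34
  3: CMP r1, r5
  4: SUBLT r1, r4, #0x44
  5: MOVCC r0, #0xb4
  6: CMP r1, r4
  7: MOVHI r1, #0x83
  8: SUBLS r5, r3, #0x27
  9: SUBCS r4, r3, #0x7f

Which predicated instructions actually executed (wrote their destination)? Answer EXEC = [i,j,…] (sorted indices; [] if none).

EXEC = [2,5,7,9]

[0] flags=0010 → (cmp)
[1] flags=0010 MI?F → skip
[2] flags=0010 GE?T → r1=0x7e
[3] flags=1001 → (cmp)
[4] flags=1001 LT?F → skip
[5] flags=1001 CC?T → r0=0xb4
[6] flags=0010 → (cmp)
[7] flags=0010 HI?T → r1=0x83
[8] flags=0010 LS?F → skip
[9] flags=0010 CS?T → r4=0x15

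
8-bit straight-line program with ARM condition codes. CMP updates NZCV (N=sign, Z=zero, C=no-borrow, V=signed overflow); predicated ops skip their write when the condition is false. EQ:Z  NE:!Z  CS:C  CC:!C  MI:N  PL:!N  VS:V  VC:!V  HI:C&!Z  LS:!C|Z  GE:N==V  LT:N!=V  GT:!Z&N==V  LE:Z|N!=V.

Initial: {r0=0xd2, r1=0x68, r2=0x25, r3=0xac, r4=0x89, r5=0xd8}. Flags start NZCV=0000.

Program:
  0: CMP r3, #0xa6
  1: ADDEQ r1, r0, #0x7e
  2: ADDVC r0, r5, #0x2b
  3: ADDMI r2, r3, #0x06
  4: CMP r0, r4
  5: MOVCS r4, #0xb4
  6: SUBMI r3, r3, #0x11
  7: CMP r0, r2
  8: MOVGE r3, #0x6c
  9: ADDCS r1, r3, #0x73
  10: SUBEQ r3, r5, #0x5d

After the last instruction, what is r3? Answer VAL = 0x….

[0] flags=0010 → (cmp)
[1] flags=0010 EQ?F → skip
[2] flags=0010 VC?T → r0=0x03
[3] flags=0010 MI?F → skip
[4] flags=0000 → (cmp)
[5] flags=0000 CS?F → skip
[6] flags=0000 MI?F → skip
[7] flags=1000 → (cmp)
[8] flags=1000 GE?F → skip
[9] flags=1000 CS?F → skip
[10] flags=1000 EQ?F → skip

VAL = 0xac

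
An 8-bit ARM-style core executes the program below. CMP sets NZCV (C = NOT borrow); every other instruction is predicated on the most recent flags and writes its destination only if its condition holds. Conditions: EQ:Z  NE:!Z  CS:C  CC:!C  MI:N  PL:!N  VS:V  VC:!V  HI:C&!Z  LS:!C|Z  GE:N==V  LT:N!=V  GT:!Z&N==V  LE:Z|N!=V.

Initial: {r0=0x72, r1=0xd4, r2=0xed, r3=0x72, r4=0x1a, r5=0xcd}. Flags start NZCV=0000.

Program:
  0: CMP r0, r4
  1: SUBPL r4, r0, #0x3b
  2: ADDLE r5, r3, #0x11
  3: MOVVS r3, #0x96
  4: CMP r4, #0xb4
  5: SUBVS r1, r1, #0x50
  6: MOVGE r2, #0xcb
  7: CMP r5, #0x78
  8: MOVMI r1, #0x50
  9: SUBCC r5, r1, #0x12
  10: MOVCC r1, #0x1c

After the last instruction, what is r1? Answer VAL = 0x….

VAL = 0x84

0: ✓ CMP  NZCV=0010
1: ✓ SUBPL  r4←0x37
2: · ADDLE
3: · MOVVS
4: ✓ CMP  NZCV=1001
5: ✓ SUBVS  r1←0x84
6: ✓ MOVGE  r2←0xcb
7: ✓ CMP  NZCV=0011
8: · MOVMI
9: · SUBCC
10: · MOVCC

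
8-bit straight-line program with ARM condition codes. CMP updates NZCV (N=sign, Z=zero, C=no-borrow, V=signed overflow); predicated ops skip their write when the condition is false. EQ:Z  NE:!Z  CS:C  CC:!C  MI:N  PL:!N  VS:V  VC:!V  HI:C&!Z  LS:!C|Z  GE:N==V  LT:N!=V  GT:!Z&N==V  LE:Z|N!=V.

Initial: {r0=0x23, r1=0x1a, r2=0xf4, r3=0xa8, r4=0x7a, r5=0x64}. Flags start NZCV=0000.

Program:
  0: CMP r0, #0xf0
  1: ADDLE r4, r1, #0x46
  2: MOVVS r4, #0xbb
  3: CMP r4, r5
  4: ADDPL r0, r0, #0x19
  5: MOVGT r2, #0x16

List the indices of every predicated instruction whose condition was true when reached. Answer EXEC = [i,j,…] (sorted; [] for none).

0: ✓ CMP  NZCV=0000
1: · ADDLE
2: · MOVVS
3: ✓ CMP  NZCV=0010
4: ✓ ADDPL  r0←0x3c
5: ✓ MOVGT  r2←0x16

EXEC = [4,5]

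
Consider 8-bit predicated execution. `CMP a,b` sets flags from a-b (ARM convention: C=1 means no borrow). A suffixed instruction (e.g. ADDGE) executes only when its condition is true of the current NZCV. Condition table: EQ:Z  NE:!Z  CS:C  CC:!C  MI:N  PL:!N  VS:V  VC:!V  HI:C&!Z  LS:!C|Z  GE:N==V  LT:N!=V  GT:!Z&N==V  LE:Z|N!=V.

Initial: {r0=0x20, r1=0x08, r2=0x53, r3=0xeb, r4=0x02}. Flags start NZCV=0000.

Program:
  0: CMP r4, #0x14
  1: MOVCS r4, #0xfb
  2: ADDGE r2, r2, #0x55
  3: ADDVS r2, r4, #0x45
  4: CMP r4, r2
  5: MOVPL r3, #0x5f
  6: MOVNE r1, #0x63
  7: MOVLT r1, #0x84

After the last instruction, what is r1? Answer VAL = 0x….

VAL = 0x84

[0] flags=1000 → (cmp)
[1] flags=1000 CS?F → skip
[2] flags=1000 GE?F → skip
[3] flags=1000 VS?F → skip
[4] flags=1000 → (cmp)
[5] flags=1000 PL?F → skip
[6] flags=1000 NE?T → r1=0x63
[7] flags=1000 LT?T → r1=0x84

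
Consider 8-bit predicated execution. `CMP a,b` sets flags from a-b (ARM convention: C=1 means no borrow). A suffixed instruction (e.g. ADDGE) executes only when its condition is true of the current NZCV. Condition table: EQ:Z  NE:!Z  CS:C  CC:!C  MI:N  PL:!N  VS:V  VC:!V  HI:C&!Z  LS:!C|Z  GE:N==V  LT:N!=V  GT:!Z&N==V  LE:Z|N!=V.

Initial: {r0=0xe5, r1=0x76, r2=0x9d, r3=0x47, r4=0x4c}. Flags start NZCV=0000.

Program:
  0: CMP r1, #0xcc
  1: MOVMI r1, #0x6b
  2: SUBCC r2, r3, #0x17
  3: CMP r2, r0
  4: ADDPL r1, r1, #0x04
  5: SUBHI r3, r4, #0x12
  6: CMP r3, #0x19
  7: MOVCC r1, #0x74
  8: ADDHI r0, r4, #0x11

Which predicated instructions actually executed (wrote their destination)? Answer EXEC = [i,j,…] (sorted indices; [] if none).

EXEC = [1,2,4,8]

[0] flags=1001 → (cmp)
[1] flags=1001 MI?T → r1=0x6b
[2] flags=1001 CC?T → r2=0x30
[3] flags=0000 → (cmp)
[4] flags=0000 PL?T → r1=0x6f
[5] flags=0000 HI?F → skip
[6] flags=0010 → (cmp)
[7] flags=0010 CC?F → skip
[8] flags=0010 HI?T → r0=0x5d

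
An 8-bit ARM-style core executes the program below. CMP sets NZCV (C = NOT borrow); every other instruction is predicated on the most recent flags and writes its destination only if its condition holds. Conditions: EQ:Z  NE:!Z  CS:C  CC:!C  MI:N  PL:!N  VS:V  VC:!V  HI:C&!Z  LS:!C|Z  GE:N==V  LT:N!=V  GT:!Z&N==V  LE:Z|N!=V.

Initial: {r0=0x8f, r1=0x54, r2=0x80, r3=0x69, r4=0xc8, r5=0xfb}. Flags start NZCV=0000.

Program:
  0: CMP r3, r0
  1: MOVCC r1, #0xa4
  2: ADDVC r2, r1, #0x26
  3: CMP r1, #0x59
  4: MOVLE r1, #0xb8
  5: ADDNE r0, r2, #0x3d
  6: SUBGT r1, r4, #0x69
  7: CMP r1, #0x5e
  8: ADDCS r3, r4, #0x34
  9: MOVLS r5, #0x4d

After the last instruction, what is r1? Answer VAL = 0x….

VAL = 0xb8

0: ✓ CMP  NZCV=1001
1: ✓ MOVCC  r1←0xa4
2: · ADDVC
3: ✓ CMP  NZCV=0011
4: ✓ MOVLE  r1←0xb8
5: ✓ ADDNE  r0←0xbd
6: · SUBGT
7: ✓ CMP  NZCV=0011
8: ✓ ADDCS  r3←0xfc
9: · MOVLS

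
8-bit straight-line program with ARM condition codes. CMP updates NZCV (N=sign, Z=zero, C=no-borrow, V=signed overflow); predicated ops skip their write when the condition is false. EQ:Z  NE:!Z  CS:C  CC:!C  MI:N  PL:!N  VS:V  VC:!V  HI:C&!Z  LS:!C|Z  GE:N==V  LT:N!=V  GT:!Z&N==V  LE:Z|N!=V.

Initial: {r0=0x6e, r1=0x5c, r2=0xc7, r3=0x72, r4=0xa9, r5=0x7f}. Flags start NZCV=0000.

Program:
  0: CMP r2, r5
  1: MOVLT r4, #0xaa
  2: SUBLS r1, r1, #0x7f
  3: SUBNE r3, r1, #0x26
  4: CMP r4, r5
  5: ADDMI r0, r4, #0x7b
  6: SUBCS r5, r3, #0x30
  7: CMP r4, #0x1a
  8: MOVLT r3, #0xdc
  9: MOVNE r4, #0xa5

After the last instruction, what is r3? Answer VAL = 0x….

0: ✓ CMP  NZCV=0011
1: ✓ MOVLT  r4←0xaa
2: · SUBLS
3: ✓ SUBNE  r3←0x36
4: ✓ CMP  NZCV=0011
5: · ADDMI
6: ✓ SUBCS  r5←0x06
7: ✓ CMP  NZCV=1010
8: ✓ MOVLT  r3←0xdc
9: ✓ MOVNE  r4←0xa5

VAL = 0xdc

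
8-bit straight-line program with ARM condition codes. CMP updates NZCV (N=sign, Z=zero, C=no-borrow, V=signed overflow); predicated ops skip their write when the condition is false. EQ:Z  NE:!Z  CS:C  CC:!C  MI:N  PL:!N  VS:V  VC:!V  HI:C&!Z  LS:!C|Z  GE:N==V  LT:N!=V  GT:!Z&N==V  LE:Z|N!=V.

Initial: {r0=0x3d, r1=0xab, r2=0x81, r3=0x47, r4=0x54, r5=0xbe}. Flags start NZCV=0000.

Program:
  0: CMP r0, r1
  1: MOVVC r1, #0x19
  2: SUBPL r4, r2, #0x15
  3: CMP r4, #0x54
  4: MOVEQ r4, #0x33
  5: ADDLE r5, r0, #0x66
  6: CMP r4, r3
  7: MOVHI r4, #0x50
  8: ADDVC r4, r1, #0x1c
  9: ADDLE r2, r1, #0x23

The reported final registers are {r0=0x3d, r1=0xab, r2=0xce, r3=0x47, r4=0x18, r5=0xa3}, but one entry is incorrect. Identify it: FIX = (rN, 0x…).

FIX = (r4, 0xc7)

0: ✓ CMP  NZCV=1001
1: · MOVVC
2: · SUBPL
3: ✓ CMP  NZCV=0110
4: ✓ MOVEQ  r4←0x33
5: ✓ ADDLE  r5←0xa3
6: ✓ CMP  NZCV=1000
7: · MOVHI
8: ✓ ADDVC  r4←0xc7
9: ✓ ADDLE  r2←0xce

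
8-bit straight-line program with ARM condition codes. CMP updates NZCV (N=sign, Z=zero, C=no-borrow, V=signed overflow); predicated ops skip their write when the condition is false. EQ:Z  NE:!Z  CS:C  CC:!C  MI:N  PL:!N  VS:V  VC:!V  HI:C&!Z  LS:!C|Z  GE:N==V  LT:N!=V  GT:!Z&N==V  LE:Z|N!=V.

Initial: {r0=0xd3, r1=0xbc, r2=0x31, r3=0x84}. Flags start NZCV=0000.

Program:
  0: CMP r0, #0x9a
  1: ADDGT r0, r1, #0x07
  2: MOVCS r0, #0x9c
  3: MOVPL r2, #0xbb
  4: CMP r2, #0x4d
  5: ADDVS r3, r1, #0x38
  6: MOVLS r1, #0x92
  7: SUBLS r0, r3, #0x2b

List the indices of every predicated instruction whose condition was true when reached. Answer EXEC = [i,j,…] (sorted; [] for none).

0: ✓ CMP  NZCV=0010
1: ✓ ADDGT  r0←0xc3
2: ✓ MOVCS  r0←0x9c
3: ✓ MOVPL  r2←0xbb
4: ✓ CMP  NZCV=0011
5: ✓ ADDVS  r3←0xf4
6: · MOVLS
7: · SUBLS

EXEC = [1,2,3,5]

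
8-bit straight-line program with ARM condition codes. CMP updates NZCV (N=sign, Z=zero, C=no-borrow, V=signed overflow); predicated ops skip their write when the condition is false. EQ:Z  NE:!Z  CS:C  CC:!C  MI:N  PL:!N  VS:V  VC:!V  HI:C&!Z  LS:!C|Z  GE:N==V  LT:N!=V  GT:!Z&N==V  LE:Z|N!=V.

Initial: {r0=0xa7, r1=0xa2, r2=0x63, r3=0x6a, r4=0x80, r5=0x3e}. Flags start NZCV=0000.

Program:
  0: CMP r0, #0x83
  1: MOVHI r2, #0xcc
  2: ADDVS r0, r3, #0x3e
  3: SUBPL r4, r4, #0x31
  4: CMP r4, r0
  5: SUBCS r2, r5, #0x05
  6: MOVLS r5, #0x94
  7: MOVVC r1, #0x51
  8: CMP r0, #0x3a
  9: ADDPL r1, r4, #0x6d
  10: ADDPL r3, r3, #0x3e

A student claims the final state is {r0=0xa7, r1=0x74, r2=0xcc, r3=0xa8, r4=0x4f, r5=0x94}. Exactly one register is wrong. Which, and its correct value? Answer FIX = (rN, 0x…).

0: ✓ CMP  NZCV=0010
1: ✓ MOVHI  r2←0xcc
2: · ADDVS
3: ✓ SUBPL  r4←0x4f
4: ✓ CMP  NZCV=1001
5: · SUBCS
6: ✓ MOVLS  r5←0x94
7: · MOVVC
8: ✓ CMP  NZCV=0011
9: ✓ ADDPL  r1←0xbc
10: ✓ ADDPL  r3←0xa8

FIX = (r1, 0xbc)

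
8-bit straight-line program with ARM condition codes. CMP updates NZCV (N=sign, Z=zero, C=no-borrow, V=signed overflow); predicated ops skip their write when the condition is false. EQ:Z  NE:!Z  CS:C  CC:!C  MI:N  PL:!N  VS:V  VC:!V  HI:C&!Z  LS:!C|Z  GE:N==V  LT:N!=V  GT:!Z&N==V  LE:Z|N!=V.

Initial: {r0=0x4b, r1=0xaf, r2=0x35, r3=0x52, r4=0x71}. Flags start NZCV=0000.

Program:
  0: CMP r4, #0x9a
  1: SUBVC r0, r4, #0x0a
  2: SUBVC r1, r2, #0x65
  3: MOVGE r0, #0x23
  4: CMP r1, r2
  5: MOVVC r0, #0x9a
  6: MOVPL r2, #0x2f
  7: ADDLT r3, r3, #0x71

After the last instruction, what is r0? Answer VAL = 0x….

0: ✓ CMP  NZCV=1001
1: · SUBVC
2: · SUBVC
3: ✓ MOVGE  r0←0x23
4: ✓ CMP  NZCV=0011
5: · MOVVC
6: ✓ MOVPL  r2←0x2f
7: ✓ ADDLT  r3←0xc3

VAL = 0x23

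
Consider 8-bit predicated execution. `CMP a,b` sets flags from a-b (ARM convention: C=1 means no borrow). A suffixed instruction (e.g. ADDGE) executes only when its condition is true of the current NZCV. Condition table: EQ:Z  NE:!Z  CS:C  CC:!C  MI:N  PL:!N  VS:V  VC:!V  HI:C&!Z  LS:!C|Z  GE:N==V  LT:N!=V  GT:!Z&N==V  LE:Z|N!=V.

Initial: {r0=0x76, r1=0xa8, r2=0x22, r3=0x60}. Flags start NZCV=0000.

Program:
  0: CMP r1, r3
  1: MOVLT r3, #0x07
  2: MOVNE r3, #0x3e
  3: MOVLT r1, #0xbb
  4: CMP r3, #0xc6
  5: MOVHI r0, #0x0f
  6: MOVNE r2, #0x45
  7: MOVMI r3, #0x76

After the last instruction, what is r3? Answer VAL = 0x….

0: ✓ CMP  NZCV=0011
1: ✓ MOVLT  r3←0x07
2: ✓ MOVNE  r3←0x3e
3: ✓ MOVLT  r1←0xbb
4: ✓ CMP  NZCV=0000
5: · MOVHI
6: ✓ MOVNE  r2←0x45
7: · MOVMI

VAL = 0x3e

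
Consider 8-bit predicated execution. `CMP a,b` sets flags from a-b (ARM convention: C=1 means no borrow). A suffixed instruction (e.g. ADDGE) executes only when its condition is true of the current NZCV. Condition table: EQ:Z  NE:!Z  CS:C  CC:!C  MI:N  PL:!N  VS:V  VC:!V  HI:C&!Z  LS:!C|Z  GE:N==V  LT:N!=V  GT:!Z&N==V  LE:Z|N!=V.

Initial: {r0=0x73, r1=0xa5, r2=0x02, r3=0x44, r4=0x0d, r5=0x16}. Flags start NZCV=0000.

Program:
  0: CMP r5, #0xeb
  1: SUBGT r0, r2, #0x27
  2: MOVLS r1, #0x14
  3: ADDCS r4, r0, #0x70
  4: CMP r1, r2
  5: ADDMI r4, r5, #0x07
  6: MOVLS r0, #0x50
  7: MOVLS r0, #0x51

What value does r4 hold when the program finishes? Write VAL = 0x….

0: ✓ CMP  NZCV=0000
1: ✓ SUBGT  r0←0xdb
2: ✓ MOVLS  r1←0x14
3: · ADDCS
4: ✓ CMP  NZCV=0010
5: · ADDMI
6: · MOVLS
7: · MOVLS

VAL = 0x0d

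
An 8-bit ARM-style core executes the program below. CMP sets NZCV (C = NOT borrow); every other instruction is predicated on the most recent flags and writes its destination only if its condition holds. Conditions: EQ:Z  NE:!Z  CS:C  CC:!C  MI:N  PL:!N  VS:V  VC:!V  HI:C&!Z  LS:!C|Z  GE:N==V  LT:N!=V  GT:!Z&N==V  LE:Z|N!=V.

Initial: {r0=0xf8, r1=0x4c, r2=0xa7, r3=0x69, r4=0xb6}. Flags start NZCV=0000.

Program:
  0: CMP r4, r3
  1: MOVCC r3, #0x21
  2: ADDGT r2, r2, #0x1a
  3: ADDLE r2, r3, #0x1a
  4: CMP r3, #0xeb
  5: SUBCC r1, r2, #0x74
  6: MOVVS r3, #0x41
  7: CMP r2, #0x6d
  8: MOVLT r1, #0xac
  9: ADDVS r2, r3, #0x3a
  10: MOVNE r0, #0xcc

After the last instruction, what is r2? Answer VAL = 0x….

VAL = 0xa3

[0] flags=0011 → (cmp)
[1] flags=0011 CC?F → skip
[2] flags=0011 GT?F → skip
[3] flags=0011 LE?T → r2=0x83
[4] flags=0000 → (cmp)
[5] flags=0000 CC?T → r1=0x0f
[6] flags=0000 VS?F → skip
[7] flags=0011 → (cmp)
[8] flags=0011 LT?T → r1=0xac
[9] flags=0011 VS?T → r2=0xa3
[10] flags=0011 NE?T → r0=0xcc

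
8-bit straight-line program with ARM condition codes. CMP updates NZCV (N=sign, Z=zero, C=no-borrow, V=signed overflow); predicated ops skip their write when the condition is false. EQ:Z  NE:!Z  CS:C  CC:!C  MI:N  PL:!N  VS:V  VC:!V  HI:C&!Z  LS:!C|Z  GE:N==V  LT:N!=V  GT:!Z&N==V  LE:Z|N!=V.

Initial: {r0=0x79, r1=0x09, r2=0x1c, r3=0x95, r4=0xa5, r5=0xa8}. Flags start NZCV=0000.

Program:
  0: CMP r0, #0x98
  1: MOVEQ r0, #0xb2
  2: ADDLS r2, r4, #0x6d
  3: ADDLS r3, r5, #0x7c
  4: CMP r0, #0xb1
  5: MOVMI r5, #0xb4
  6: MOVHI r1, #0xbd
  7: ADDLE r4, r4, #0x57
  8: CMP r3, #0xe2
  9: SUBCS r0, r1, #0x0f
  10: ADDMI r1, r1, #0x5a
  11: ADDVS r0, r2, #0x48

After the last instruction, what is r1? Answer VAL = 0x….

[0] flags=1001 → (cmp)
[1] flags=1001 EQ?F → skip
[2] flags=1001 LS?T → r2=0x12
[3] flags=1001 LS?T → r3=0x24
[4] flags=1001 → (cmp)
[5] flags=1001 MI?T → r5=0xb4
[6] flags=1001 HI?F → skip
[7] flags=1001 LE?F → skip
[8] flags=0000 → (cmp)
[9] flags=0000 CS?F → skip
[10] flags=0000 MI?F → skip
[11] flags=0000 VS?F → skip

VAL = 0x09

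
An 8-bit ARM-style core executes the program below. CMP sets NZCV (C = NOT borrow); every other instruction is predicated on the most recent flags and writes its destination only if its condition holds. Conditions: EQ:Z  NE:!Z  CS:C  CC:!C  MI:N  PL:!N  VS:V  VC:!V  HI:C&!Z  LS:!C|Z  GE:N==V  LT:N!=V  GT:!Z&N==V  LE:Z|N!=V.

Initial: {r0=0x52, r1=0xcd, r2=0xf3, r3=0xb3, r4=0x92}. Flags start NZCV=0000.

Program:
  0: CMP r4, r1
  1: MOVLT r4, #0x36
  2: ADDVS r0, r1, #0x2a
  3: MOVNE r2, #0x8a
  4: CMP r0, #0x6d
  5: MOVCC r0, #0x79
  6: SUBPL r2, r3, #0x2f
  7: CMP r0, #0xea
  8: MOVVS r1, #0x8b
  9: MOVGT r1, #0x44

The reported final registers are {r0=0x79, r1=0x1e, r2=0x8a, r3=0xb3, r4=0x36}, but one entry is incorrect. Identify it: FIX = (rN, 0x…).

FIX = (r1, 0x44)

[0] flags=1000 → (cmp)
[1] flags=1000 LT?T → r4=0x36
[2] flags=1000 VS?F → skip
[3] flags=1000 NE?T → r2=0x8a
[4] flags=1000 → (cmp)
[5] flags=1000 CC?T → r0=0x79
[6] flags=1000 PL?F → skip
[7] flags=1001 → (cmp)
[8] flags=1001 VS?T → r1=0x8b
[9] flags=1001 GT?T → r1=0x44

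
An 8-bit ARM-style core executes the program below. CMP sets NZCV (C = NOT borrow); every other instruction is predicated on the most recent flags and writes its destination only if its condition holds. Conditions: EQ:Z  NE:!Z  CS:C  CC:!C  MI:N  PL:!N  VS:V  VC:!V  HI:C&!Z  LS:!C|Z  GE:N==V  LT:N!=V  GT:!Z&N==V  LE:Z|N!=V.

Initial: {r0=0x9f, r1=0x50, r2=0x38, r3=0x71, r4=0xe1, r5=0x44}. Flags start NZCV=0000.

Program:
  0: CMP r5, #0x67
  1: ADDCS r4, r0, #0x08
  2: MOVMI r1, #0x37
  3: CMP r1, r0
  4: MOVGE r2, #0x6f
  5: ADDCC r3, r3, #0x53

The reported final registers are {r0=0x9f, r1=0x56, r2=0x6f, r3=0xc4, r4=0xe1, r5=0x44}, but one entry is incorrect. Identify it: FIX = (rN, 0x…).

FIX = (r1, 0x37)

0: ✓ CMP  NZCV=1000
1: · ADDCS
2: ✓ MOVMI  r1←0x37
3: ✓ CMP  NZCV=1001
4: ✓ MOVGE  r2←0x6f
5: ✓ ADDCC  r3←0xc4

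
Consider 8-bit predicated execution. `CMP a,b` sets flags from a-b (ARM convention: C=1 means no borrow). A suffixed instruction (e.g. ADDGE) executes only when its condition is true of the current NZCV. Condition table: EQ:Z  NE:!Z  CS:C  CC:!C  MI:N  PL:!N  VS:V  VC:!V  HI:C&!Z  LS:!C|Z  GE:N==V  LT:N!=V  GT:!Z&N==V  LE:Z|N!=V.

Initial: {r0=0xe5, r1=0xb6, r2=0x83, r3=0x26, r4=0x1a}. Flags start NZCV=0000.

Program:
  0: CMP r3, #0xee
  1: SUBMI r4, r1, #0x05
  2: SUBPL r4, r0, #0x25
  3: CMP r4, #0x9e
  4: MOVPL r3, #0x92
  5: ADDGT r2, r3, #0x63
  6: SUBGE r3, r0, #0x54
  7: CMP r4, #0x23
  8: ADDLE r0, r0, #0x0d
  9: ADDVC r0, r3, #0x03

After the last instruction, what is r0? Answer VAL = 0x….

VAL = 0x94

[0] flags=0000 → (cmp)
[1] flags=0000 MI?F → skip
[2] flags=0000 PL?T → r4=0xc0
[3] flags=0010 → (cmp)
[4] flags=0010 PL?T → r3=0x92
[5] flags=0010 GT?T → r2=0xf5
[6] flags=0010 GE?T → r3=0x91
[7] flags=1010 → (cmp)
[8] flags=1010 LE?T → r0=0xf2
[9] flags=1010 VC?T → r0=0x94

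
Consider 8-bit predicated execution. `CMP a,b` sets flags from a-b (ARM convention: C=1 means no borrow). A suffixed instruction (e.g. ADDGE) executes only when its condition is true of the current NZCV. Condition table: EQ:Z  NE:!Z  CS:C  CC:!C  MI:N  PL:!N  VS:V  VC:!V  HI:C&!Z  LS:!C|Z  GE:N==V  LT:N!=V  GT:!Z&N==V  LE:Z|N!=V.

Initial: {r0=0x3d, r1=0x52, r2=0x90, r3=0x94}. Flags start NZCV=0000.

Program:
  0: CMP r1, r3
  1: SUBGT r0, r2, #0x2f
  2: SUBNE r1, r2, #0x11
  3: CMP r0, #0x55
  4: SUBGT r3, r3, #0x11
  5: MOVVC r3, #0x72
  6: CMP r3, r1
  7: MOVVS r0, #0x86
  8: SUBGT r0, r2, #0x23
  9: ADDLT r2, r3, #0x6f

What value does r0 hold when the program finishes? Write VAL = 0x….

[0] flags=1001 → (cmp)
[1] flags=1001 GT?T → r0=0x61
[2] flags=1001 NE?T → r1=0x7f
[3] flags=0010 → (cmp)
[4] flags=0010 GT?T → r3=0x83
[5] flags=0010 VC?T → r3=0x72
[6] flags=1000 → (cmp)
[7] flags=1000 VS?F → skip
[8] flags=1000 GT?F → skip
[9] flags=1000 LT?T → r2=0xe1

VAL = 0x61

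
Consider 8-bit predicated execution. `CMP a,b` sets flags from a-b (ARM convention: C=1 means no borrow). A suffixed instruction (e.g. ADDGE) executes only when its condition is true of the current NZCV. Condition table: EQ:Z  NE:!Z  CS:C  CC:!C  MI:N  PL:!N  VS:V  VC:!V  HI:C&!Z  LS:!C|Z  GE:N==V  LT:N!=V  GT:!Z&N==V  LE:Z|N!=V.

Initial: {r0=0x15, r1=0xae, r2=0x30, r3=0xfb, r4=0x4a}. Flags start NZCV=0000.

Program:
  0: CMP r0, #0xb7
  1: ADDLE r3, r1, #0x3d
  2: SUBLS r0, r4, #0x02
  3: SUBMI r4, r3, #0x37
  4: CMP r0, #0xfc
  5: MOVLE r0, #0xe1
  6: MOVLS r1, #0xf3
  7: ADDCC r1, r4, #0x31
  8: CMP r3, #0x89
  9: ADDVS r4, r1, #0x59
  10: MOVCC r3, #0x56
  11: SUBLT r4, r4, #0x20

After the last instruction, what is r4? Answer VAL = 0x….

VAL = 0x4a

[0] flags=0000 → (cmp)
[1] flags=0000 LE?F → skip
[2] flags=0000 LS?T → r0=0x48
[3] flags=0000 MI?F → skip
[4] flags=0000 → (cmp)
[5] flags=0000 LE?F → skip
[6] flags=0000 LS?T → r1=0xf3
[7] flags=0000 CC?T → r1=0x7b
[8] flags=0010 → (cmp)
[9] flags=0010 VS?F → skip
[10] flags=0010 CC?F → skip
[11] flags=0010 LT?F → skip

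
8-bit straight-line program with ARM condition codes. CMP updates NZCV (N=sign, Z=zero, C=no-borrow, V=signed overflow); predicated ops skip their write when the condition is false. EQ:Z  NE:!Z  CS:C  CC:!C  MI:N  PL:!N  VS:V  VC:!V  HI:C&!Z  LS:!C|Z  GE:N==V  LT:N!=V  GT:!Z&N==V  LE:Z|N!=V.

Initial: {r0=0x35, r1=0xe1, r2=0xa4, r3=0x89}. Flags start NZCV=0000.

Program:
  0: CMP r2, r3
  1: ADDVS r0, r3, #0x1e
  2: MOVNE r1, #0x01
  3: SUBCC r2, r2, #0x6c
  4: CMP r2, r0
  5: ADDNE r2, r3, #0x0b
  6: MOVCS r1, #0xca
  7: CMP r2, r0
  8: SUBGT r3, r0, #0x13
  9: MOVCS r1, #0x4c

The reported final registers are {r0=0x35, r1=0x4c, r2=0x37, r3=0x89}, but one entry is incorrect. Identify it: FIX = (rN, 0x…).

FIX = (r2, 0x94)

0: ✓ CMP  NZCV=0010
1: · ADDVS
2: ✓ MOVNE  r1←0x01
3: · SUBCC
4: ✓ CMP  NZCV=0011
5: ✓ ADDNE  r2←0x94
6: ✓ MOVCS  r1←0xca
7: ✓ CMP  NZCV=0011
8: · SUBGT
9: ✓ MOVCS  r1←0x4c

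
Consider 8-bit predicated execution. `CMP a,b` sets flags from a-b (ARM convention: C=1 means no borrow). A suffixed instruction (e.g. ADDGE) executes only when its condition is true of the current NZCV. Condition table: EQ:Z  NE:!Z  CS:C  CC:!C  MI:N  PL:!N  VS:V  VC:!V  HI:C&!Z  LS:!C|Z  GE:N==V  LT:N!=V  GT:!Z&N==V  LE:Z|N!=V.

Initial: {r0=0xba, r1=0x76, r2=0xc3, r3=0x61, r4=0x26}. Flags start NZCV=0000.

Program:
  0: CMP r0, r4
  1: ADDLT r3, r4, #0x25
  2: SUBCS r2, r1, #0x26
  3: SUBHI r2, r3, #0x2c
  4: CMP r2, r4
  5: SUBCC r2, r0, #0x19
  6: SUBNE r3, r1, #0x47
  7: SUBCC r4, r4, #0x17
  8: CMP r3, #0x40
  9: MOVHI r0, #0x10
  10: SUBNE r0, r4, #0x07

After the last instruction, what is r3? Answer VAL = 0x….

[0] flags=1010 → (cmp)
[1] flags=1010 LT?T → r3=0x4b
[2] flags=1010 CS?T → r2=0x50
[3] flags=1010 HI?T → r2=0x1f
[4] flags=1000 → (cmp)
[5] flags=1000 CC?T → r2=0xa1
[6] flags=1000 NE?T → r3=0x2f
[7] flags=1000 CC?T → r4=0x0f
[8] flags=1000 → (cmp)
[9] flags=1000 HI?F → skip
[10] flags=1000 NE?T → r0=0x08

VAL = 0x2f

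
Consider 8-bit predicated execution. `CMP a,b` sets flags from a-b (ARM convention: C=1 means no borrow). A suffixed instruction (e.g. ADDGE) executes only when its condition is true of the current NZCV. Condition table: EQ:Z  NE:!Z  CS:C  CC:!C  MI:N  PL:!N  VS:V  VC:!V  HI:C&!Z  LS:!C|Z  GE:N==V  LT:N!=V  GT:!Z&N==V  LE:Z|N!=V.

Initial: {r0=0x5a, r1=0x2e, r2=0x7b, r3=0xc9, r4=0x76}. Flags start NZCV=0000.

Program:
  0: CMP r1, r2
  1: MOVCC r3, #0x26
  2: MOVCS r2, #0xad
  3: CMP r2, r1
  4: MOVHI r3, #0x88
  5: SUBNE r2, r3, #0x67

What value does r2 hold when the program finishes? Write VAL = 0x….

[0] flags=1000 → (cmp)
[1] flags=1000 CC?T → r3=0x26
[2] flags=1000 CS?F → skip
[3] flags=0010 → (cmp)
[4] flags=0010 HI?T → r3=0x88
[5] flags=0010 NE?T → r2=0x21

VAL = 0x21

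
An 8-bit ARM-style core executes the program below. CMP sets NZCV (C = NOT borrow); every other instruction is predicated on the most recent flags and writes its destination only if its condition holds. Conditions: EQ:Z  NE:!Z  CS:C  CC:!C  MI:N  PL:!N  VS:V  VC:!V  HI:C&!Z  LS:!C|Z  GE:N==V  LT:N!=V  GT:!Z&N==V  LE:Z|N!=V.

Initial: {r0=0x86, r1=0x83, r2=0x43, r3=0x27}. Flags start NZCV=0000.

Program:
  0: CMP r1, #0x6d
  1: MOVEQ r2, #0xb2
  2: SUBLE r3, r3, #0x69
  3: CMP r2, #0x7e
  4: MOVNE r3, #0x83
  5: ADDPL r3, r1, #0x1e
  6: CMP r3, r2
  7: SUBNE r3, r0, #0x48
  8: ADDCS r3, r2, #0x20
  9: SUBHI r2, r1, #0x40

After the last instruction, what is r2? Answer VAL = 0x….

VAL = 0x43

0: ✓ CMP  NZCV=0011
1: · MOVEQ
2: ✓ SUBLE  r3←0xbe
3: ✓ CMP  NZCV=1000
4: ✓ MOVNE  r3←0x83
5: · ADDPL
6: ✓ CMP  NZCV=0011
7: ✓ SUBNE  r3←0x3e
8: ✓ ADDCS  r3←0x63
9: ✓ SUBHI  r2←0x43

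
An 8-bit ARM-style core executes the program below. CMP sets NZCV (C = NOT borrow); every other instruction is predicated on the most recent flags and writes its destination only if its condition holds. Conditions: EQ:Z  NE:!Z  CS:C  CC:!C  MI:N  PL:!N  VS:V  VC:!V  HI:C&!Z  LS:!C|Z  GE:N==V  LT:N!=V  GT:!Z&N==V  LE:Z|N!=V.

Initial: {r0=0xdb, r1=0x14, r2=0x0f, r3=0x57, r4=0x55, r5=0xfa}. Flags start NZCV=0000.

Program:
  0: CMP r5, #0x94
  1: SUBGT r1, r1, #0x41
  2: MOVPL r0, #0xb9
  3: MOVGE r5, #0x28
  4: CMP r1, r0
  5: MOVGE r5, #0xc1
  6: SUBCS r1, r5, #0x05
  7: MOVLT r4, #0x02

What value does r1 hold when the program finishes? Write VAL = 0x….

[0] flags=0010 → (cmp)
[1] flags=0010 GT?T → r1=0xd3
[2] flags=0010 PL?T → r0=0xb9
[3] flags=0010 GE?T → r5=0x28
[4] flags=0010 → (cmp)
[5] flags=0010 GE?T → r5=0xc1
[6] flags=0010 CS?T → r1=0xbc
[7] flags=0010 LT?F → skip

VAL = 0xbc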